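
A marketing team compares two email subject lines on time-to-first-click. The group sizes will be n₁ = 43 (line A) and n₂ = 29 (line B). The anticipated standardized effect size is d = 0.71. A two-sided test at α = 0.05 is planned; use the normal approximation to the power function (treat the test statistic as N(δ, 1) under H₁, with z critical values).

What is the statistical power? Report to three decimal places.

Power ≈ 0.840

Noncentrality parameter: δ = d / √(1/n₁ + 1/n₂) = 0.71 / √(1/43 + 1/29) = 2.9548
Two-sided α = 0.05 → critical value z_{0.025} = 1.960.
Power = Φ(δ − 1.960) + Φ(−δ − 1.960) = Φ(0.995) + Φ(-4.915) = 0.8401 + 0.0000 = 0.8401.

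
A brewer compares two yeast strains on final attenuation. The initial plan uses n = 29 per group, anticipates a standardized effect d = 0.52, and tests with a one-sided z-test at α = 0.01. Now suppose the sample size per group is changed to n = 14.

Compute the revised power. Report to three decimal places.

With n = 14 per group: δ = d·√(n/2) = 0.52 × √(14/2) = 1.3758. Critical value z_{0.01} = 2.326.
Revised power = P(Z > 2.326 − δ) = Φ(-0.951) = 0.1709.

Power ≈ 0.171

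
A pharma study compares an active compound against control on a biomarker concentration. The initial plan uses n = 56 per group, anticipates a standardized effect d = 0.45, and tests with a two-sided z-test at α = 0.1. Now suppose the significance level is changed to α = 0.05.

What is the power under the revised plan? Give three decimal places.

Power ≈ 0.663

δ = d·√(n/2) = 0.45 × √(56/2) = 2.3812 (unchanged). New critical value: z_{0.025} = 1.960.
Revised power = Φ(δ − 1.960) + Φ(−δ − 1.960) = Φ(0.421) + Φ(-4.341) = 0.6632 + 0.0000 = 0.6632.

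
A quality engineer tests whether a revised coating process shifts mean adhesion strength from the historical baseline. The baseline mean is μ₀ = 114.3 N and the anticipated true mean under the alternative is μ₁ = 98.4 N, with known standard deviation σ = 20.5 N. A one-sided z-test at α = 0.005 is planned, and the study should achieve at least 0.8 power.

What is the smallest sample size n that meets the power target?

Standardized effect: d = |μ₁ − μ₀| / σ = |98.4 − 114.3| / 20.5 = 0.7756
For power 0.8 need Φ(δ − z_{0.005}) = 0.8, so δ = z_{0.005} + z_{0.20} = 2.576 + 0.842 = 3.417.
δ = d·√n ⇒ n = (δ/d)² = (3.417 / 0.7756)² = 19.41.
Rounding up, n = 20.

n = 20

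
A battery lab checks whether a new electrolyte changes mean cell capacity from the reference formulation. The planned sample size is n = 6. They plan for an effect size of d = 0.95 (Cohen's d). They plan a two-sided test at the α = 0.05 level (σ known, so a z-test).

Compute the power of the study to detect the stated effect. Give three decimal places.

Noncentrality parameter: δ = d·√n = 0.95 × √6 = 2.3270
Critical value for a two-sided test at α = 0.05: z_{α/2} = 1.960.
Power = Φ(δ − 1.960) + Φ(−δ − 1.960) = Φ(0.367) + Φ(-4.287) = 0.6432 + 0.0000 = 0.6432.

Power ≈ 0.643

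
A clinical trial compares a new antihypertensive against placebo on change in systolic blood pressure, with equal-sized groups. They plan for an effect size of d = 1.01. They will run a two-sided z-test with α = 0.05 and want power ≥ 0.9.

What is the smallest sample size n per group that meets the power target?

Set Φ(δ − 1.960) = 0.9; then δ − 1.960 = Φ⁻¹(0.9) = 1.282, giving δ = 3.242.
(Ignoring the negligible lower-tail rejection probability gives the usual closed-form inversion.)
δ = d·√(n/2) ⇒ n = 2(δ/d)² = 2 × (3.242 / 1.01)² = 20.60.
Rounding up, n = 21 per group.

n = 21 per group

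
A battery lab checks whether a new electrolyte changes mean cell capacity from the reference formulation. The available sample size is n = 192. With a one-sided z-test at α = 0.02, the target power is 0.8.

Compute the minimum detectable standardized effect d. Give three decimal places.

d ≈ 0.209

Required noncentrality: δ = z_{0.02} + z_{0.20} = 2.054 + 0.842 = 2.895.
δ = d·√n ⇒ d = δ/√n = 2.895/√192 = 0.2090.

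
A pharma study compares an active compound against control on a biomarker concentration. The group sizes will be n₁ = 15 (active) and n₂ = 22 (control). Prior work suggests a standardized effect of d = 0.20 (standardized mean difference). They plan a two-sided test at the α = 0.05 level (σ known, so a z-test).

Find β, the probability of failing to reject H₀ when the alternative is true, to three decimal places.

Noncentrality parameter: δ = d / √(1/n₁ + 1/n₂) = 0.20 / √(1/15 + 1/22) = 0.5973
Critical value for a two-sided test at α = 0.05: z_{α/2} = 1.960.
Power = Φ(δ − 1.960) + Φ(−δ − 1.960) = Φ(-1.363) + Φ(-2.557) = 0.0865 + 0.0053 = 0.0918.
Type II error: β = 1 − power = 1 − 0.0918 = 0.9082.

β ≈ 0.908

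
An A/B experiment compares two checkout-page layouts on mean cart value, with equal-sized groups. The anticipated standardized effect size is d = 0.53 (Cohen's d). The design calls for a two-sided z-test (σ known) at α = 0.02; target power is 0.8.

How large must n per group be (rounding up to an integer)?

For power 0.8 need Φ(δ − z_{0.01}) = 0.8, so δ = z_{0.01} + z_{0.20} = 2.326 + 0.842 = 3.168.
(The Φ(−δ − z_{α/2}) term is vanishingly small for δ > 0 and is dropped in the standard sample-size formula.)
δ = d·√(n/2) ⇒ n = 2(δ/d)² = 2 × (3.168 / 0.53)² = 71.46.
Rounding up, n = 72 per group.

n = 72 per group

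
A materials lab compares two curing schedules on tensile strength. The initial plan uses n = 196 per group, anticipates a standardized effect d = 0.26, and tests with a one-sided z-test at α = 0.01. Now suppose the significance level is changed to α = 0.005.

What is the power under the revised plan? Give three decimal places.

δ = d·√(n/2) = 0.26 × √(196/2) = 2.5739 (unchanged). New critical value: z_{0.005} = 2.576.
Revised power = P(Z > 2.576 − δ) = Φ(-0.002) = 0.4992.

Power ≈ 0.499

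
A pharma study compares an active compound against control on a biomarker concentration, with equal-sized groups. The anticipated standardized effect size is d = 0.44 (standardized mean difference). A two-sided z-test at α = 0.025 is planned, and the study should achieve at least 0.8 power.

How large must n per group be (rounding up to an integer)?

n = 99 per group

Set Φ(δ − 2.241) = 0.8; then δ − 2.241 = Φ⁻¹(0.8) = 0.842, giving δ = 3.083.
(Ignoring the negligible lower-tail rejection probability gives the usual closed-form inversion.)
δ = d·√(n/2) ⇒ n = 2(δ/d)² = 2 × (3.083 / 0.44)² = 98.19.
Rounding up, n = 99 per group.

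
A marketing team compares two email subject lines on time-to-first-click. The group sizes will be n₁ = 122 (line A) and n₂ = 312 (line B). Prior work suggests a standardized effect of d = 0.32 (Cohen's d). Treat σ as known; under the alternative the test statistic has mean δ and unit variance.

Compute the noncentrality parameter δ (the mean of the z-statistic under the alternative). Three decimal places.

δ ≈ 2.997

δ = d / √(1/n₁ + 1/n₂) = 0.32 / √(1/122 + 1/312) = 2.9968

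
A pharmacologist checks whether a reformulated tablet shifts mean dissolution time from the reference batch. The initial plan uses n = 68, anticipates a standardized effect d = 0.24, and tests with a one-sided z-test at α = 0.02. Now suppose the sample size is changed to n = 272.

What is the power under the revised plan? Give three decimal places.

With n = 272: δ = d·√n = 0.24 × √272 = 3.9582. Critical value z_{0.02} = 2.054.
Revised power = Φ(δ − 2.054) = Φ(1.904) = 0.9716.

Power ≈ 0.972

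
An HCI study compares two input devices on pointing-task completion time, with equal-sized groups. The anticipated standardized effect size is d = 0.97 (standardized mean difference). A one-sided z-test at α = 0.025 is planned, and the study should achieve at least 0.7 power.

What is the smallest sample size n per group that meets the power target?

For power 0.7 need Φ(δ − z_{0.025}) = 0.7, so δ = z_{0.025} + z_{0.30} = 1.960 + 0.524 = 2.484.
δ = d·√(n/2) ⇒ n = 2(δ/d)² = 2 × (2.484 / 0.97)² = 13.12.
Round up to the next whole unit.

n = 14 per group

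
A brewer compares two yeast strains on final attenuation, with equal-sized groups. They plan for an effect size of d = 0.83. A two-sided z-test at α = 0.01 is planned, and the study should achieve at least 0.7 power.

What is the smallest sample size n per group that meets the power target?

n = 28 per group

For power 0.7 need Φ(δ − z_{0.005}) = 0.7, so δ = z_{0.005} + z_{0.30} = 2.576 + 0.524 = 3.100.
(For δ > 0 the lower-tail rejection region contributes negligibly to power, so the one-term inversion is standard.)
δ = d·√(n/2) ⇒ n = 2(δ/d)² = 2 × (3.100 / 0.83)² = 27.90.
Rounding up, n = 28 per group.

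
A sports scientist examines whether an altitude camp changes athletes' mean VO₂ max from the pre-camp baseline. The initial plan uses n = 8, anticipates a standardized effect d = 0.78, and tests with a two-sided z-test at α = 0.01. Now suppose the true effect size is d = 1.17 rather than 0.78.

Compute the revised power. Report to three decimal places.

With d = 1.17: δ = d·√n = 1.17 × √8 = 3.3093. Critical value z_{0.005} = 2.576.
Revised power = Φ(δ − 2.576) + Φ(−δ − 2.576) = Φ(0.733) + Φ(-5.885) = 0.7684 + 0.0000 = 0.7684.

Power ≈ 0.768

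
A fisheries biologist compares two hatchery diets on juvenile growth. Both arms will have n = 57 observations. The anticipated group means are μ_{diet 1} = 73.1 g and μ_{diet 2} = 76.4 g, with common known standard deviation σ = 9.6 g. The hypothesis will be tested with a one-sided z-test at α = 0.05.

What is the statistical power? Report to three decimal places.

Standardized effect: d = |μ_{diet 1} − μ_{diet 2}| / σ = |73.1 − 76.4| / 9.6 = 0.3438
Noncentrality parameter: δ = d·√(n/2) = 0.3438 × √(57/2) = 1.8351
Critical value for a one-sided test at α = 0.05: z_α = 1.645.
Power = Φ(δ − 1.645) = Φ(0.190) = 0.5755.

Power ≈ 0.575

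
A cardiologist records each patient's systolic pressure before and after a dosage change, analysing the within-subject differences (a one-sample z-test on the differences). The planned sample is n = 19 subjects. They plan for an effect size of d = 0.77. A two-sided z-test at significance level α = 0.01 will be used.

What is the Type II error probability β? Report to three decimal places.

Noncentrality parameter: δ = d·√n = 0.77 × √19 = 3.3564
Two-sided α = 0.01 → critical value z_{0.005} = 2.576.
Power = Φ(δ − 2.576) + Φ(−δ − 2.576) = Φ(0.781) + Φ(-5.932) = 0.7825 + 0.0000 = 0.7825.
Type II error: β = 1 − power = 1 − 0.7825 = 0.2175.

β ≈ 0.218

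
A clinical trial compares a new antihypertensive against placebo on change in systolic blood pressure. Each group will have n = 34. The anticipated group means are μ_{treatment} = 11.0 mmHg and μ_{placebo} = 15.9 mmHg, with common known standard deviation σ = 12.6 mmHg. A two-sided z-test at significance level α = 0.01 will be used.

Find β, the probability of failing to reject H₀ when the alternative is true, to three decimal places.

β ≈ 0.835

Standardized effect: d = |μ_{treatment} − μ_{placebo}| / σ = |11.0 − 15.9| / 12.6 = 0.3889
Noncentrality parameter: δ = d·√(n/2) = 0.3889 × √(34/2) = 1.6034
Two-sided α = 0.01 → critical value z_{0.005} = 2.576.
Power = Φ(δ − 2.576) + Φ(−δ − 2.576) = Φ(-0.972) + Φ(-4.179) = 0.1654 + 0.0000 = 0.1654.
Type II error: β = 1 − power = 1 − 0.1654 = 0.8346.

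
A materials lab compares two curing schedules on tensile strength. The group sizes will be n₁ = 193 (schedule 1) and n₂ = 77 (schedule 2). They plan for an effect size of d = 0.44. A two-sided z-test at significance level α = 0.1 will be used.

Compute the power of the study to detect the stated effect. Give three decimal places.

Noncentrality parameter: δ = d / √(1/n₁ + 1/n₂) = 0.44 / √(1/193 + 1/77) = 3.2643
Two-sided α = 0.1 → critical value z_{0.05} = 1.645.
Power = Φ(δ − 1.645) + Φ(−δ − 1.645) = Φ(1.619) + Φ(-4.909) = 0.9473 + 0.0000 = 0.9473.

Power ≈ 0.947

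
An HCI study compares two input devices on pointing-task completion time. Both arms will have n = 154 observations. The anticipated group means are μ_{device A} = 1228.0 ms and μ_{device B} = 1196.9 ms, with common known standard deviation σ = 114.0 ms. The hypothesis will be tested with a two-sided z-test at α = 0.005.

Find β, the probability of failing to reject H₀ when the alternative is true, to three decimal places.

β ≈ 0.660

Standardized effect: d = |μ_{device A} − μ_{device B}| / σ = |1228.0 − 1196.9| / 114.0 = 0.2728
Noncentrality parameter: δ = d·√(n/2) = 0.2728 × √(154/2) = 2.3939
Two-sided α = 0.005 → critical value z_{0.0025} = 2.807.
Power = Φ(δ − 2.807) + Φ(−δ − 2.807) = Φ(-0.413) + Φ(-5.201) = 0.3397 + 0.0000 = 0.3397.
Type II error: β = 1 − power = 1 − 0.3397 = 0.6603.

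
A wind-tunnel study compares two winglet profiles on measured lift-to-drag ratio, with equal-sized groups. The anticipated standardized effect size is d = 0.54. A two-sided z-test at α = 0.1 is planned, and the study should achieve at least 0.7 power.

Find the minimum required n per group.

Set Φ(δ − 1.645) = 0.7; then δ − 1.645 = Φ⁻¹(0.7) = 0.524, giving δ = 2.169.
(For δ > 0 the lower-tail rejection region contributes negligibly to power, so the one-term inversion is standard.)
δ = d·√(n/2) ⇒ n = 2(δ/d)² = 2 × (2.169 / 0.54)² = 32.27.
Round up to the next whole unit.

n = 33 per group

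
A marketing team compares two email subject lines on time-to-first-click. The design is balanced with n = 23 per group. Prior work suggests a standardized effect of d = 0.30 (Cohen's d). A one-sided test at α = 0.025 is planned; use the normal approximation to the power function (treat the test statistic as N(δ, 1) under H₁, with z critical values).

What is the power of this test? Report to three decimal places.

Power ≈ 0.173

Noncentrality parameter: δ = d·√(n/2) = 0.30 × √(23/2) = 1.0173
One-sided α = 0.025 → critical value z_{0.025} = 1.960.
Power = Φ(δ − 1.960) = Φ(-0.943) = 0.1729.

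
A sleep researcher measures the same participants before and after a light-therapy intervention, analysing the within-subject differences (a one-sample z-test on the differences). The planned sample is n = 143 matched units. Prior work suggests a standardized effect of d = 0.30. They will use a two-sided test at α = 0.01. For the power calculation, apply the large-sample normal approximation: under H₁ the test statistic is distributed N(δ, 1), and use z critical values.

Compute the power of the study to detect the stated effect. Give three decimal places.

Power ≈ 0.844

Noncentrality parameter: δ = d·√n = 0.30 × √143 = 3.5875
Two-sided α = 0.01 → critical value z_{0.005} = 2.576.
Power = Φ(δ − 2.576) + Φ(−δ − 2.576) = Φ(1.012) + Φ(-6.163) = 0.8441 + 0.0000 = 0.8441.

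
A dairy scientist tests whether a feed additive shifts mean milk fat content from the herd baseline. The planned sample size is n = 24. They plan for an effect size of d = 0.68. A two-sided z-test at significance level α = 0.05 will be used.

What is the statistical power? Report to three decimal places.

Noncentrality parameter: δ = d·√n = 0.68 × √24 = 3.3313
Critical value for a two-sided test at α = 0.05: z_{α/2} = 1.960.
Power = Φ(δ − 1.960) + Φ(−δ − 1.960) = Φ(1.371) + Φ(-5.291) = 0.9149 + 0.0000 = 0.9149.

Power ≈ 0.915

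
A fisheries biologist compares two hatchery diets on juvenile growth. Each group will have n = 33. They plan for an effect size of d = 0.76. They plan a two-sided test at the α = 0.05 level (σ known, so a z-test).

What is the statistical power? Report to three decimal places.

Power ≈ 0.870

Noncentrality parameter: δ = d·√(n/2) = 0.76 × √(33/2) = 3.0871
Two-sided α = 0.05 → critical value z_{0.025} = 1.960.
Power = Φ(δ − 1.960) + Φ(−δ − 1.960) = Φ(1.127) + Φ(-5.047) = 0.8702 + 0.0000 = 0.8702.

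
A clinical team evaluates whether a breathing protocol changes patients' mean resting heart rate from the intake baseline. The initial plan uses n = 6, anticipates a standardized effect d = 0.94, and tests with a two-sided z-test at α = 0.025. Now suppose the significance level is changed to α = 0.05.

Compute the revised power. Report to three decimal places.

Power ≈ 0.634

δ = d·√n = 0.94 × √6 = 2.3025 (unchanged). New critical value: z_{0.025} = 1.960.
Revised power = Φ(δ − 1.960) + Φ(−δ − 1.960) = Φ(0.343) + Φ(-4.262) = 0.6340 + 0.0000 = 0.6340.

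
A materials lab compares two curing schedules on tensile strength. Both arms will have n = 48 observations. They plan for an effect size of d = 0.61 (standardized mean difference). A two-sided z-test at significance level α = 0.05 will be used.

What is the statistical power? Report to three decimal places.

Power ≈ 0.848

Noncentrality parameter: δ = d·√(n/2) = 0.61 × √(48/2) = 2.9884
Two-sided α = 0.05 → critical value z_{0.025} = 1.960.
Power = Φ(δ − 1.960) + Φ(−δ − 1.960) = Φ(1.028) + Φ(-4.948) = 0.8481 + 0.0000 = 0.8481.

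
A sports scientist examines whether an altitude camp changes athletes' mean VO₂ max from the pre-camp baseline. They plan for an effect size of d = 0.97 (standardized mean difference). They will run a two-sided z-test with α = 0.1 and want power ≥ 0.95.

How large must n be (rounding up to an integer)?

Set Φ(δ − 1.645) = 0.95; then δ − 1.645 = Φ⁻¹(0.95) = 1.645, giving δ = 3.290.
(For δ > 0 the lower-tail rejection region contributes negligibly to power, so the one-term inversion is standard.)
δ = d·√n ⇒ n = (δ/d)² = (3.290 / 0.97)² = 11.50.
Round up to the next whole unit.

n = 12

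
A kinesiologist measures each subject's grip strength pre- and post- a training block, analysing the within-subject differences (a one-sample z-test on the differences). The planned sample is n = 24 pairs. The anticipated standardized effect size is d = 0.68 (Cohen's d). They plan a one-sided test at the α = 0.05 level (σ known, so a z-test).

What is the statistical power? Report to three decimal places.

Noncentrality parameter: δ = d·√n = 0.68 × √24 = 3.3313
Critical value for a one-sided test at α = 0.05: z_α = 1.645.
Power = P(Z > 1.645 − δ) = Φ(1.686) = 0.9541.

Power ≈ 0.954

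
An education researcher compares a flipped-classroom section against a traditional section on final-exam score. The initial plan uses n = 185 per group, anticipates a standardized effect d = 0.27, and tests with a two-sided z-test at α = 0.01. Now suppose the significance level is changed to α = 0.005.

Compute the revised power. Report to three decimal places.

δ = d·√(n/2) = 0.27 × √(185/2) = 2.5968 (unchanged). New critical value: z_{0.0025} = 2.807.
Revised power = Φ(δ − 2.807) + Φ(−δ − 2.807) = Φ(-0.210) + Φ(-5.404) = 0.4167 + 0.0000 = 0.4167.

Power ≈ 0.417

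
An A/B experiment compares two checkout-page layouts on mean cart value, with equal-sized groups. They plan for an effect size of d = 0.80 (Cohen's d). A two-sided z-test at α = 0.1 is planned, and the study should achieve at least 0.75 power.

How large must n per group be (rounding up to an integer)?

For power 0.75 need Φ(δ − z_{0.05}) = 0.75, so δ = z_{0.05} + z_{0.25} = 1.645 + 0.674 = 2.319.
(For δ > 0 the lower-tail rejection region contributes negligibly to power, so the one-term inversion is standard.)
δ = d·√(n/2) ⇒ n = 2(δ/d)² = 2 × (2.319 / 0.80)² = 16.81.
Rounding up, n = 17 per group.

n = 17 per group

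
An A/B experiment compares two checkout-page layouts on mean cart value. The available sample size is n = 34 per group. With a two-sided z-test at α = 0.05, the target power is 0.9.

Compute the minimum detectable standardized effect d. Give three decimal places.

Required noncentrality: δ = z_{0.025} + z_{0.10} = 1.960 + 1.282 = 3.242.
(Lower-tail contribution to power is negligible for δ > 0.)
δ = d·√(n/2) ⇒ d = δ/√(n/2) = 3.242/√(34/2) = 0.7862.

d ≈ 0.786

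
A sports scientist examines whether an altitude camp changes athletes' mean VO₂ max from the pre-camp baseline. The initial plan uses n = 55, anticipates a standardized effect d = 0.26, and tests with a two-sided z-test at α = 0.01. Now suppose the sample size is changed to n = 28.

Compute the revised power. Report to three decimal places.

Power ≈ 0.115

With n = 28: δ = d·√n = 0.26 × √28 = 1.3758. Critical value z_{0.005} = 2.576.
Revised power = Φ(δ − 2.576) + Φ(−δ − 2.576) = Φ(-1.200) + Φ(-3.952) = 0.1151 + 0.0000 = 0.1151.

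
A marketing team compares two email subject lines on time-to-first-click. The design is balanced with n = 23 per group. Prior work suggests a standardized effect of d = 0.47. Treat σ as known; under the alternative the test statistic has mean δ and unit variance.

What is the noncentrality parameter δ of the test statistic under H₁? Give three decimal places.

δ = d·√(n/2) = 0.47 × √(23/2) = 1.5938

δ ≈ 1.594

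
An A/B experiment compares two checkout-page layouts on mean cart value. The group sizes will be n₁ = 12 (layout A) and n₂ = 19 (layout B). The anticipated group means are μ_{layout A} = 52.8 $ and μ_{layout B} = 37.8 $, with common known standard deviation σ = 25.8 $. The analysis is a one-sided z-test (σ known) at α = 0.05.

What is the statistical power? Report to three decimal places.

Standardized effect: d = |μ_{layout A} − μ_{layout B}| / σ = |52.8 − 37.8| / 25.8 = 0.5814
Noncentrality parameter: δ = d / √(1/n₁ + 1/n₂) = 0.5814 / √(1/12 + 1/19) = 1.5767
One-sided α = 0.05 → critical value z_{0.05} = 1.645.
Power = P(Z > 1.645 − δ) = Φ(-0.068) = 0.4728.

Power ≈ 0.473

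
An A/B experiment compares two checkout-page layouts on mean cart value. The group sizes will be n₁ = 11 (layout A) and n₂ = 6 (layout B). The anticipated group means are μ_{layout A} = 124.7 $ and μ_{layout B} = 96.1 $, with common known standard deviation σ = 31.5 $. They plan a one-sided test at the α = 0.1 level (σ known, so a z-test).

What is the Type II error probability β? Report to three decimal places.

Standardized effect: d = |μ_{layout A} − μ_{layout B}| / σ = |124.7 − 96.1| / 31.5 = 0.9079
Noncentrality parameter: δ = d / √(1/n₁ + 1/n₂) = 0.9079 / √(1/11 + 1/6) = 1.7890
One-sided α = 0.1 → critical value z_{0.1} = 1.282.
Power = Φ(δ − 1.282) = Φ(0.507) = 0.6941.
Type II error: β = 1 − power = 1 − 0.6941 = 0.3059.

β ≈ 0.306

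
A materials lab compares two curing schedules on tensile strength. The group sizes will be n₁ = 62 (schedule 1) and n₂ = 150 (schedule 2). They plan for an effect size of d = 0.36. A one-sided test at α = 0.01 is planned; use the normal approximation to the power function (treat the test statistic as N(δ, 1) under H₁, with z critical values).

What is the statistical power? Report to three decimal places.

Power ≈ 0.523

Noncentrality parameter: δ = d / √(1/n₁ + 1/n₂) = 0.36 / √(1/62 + 1/150) = 2.3844
Critical value for a one-sided test at α = 0.01: z_α = 2.326.
Power = Φ(δ − 2.326) = Φ(0.058) = 0.5231.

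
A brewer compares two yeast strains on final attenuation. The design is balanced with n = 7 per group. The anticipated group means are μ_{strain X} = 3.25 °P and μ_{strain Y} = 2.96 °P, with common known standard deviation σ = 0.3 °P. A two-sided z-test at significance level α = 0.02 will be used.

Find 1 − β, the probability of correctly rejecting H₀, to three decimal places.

Power ≈ 0.302

Standardized effect: d = |μ_{strain X} − μ_{strain Y}| / σ = |3.25 − 2.96| / 0.3 = 0.9667
Noncentrality parameter: δ = d·√(n/2) = 0.9667 × √(7/2) = 1.8085
Critical value for a two-sided test at α = 0.02: z_{α/2} = 2.326.
Power = Φ(δ − 2.326) + Φ(−δ − 2.326) = Φ(-0.518) + Φ(-4.135) = 0.3023 + 0.0000 = 0.3023.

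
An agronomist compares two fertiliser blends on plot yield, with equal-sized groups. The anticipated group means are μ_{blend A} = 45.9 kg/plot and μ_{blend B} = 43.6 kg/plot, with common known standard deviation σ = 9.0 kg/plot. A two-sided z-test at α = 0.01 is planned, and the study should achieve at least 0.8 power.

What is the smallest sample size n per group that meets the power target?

n = 358 per group

Standardized effect: d = |μ_{blend A} − μ_{blend B}| / σ = |45.9 − 43.6| / 9.0 = 0.2556
For power 0.8 need Φ(δ − z_{0.005}) = 0.8, so δ = z_{0.005} + z_{0.20} = 2.576 + 0.842 = 3.417.
(The Φ(−δ − z_{α/2}) term is vanishingly small for δ > 0 and is dropped in the standard sample-size formula.)
δ = d·√(n/2) ⇒ n = 2(δ/d)² = 2 × (3.417 / 0.2556)² = 357.65.
Rounding up, n = 358 per group.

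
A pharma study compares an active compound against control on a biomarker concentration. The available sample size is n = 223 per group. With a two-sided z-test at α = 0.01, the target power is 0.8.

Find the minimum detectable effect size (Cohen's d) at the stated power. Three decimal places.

d ≈ 0.324

Need Φ(δ − 2.576) = 0.8, so δ = 2.576 + 0.842 = 3.417.
(Lower-tail contribution to power is negligible for δ > 0.)
δ = d·√(n/2) ⇒ d = δ/√(n/2) = 3.417/√(223/2) = 0.3236.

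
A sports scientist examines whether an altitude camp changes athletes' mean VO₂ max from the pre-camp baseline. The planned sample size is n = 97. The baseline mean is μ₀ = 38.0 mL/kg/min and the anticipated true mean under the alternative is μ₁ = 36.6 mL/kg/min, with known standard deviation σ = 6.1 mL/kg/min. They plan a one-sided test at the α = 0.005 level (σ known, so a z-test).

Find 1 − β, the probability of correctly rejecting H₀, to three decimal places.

Standardized effect: d = |μ₁ − μ₀| / σ = |36.6 − 38.0| / 6.1 = 0.2295
Noncentrality parameter: δ = d·√n = 0.2295 × √97 = 2.2604
Critical value for a one-sided test at α = 0.005: z_α = 2.576.
Power = Φ(δ − 2.576) = Φ(-0.315) = 0.3762.

Power ≈ 0.376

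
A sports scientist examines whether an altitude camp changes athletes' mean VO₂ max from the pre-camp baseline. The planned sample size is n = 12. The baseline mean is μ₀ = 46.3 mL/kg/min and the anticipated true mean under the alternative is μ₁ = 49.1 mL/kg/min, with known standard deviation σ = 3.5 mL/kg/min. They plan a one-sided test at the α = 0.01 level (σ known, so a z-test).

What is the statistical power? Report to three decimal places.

Power ≈ 0.672

Standardized effect: d = |μ₁ − μ₀| / σ = |49.1 − 46.3| / 3.5 = 0.8000
Noncentrality parameter: δ = d·√n = 0.8000 × √12 = 2.7713
Critical value for a one-sided test at α = 0.01: z_α = 2.326.
Power = P(Z > 2.326 − δ) = Φ(0.445) = 0.6718.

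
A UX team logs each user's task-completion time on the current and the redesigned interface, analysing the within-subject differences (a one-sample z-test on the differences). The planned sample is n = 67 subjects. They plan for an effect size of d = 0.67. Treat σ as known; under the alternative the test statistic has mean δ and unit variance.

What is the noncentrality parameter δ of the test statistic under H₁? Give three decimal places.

δ ≈ 5.484

The noncentrality parameter scales effect size by the design's sample-size factor: δ = d·√n = 0.67 × √67 = 5.4842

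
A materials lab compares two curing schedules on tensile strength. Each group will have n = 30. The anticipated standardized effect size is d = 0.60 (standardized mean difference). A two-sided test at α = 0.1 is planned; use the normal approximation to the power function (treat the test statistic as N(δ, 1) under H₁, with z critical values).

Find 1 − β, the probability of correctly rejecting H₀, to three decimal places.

Noncentrality parameter: δ = d·√(n/2) = 0.60 × √(30/2) = 2.3238
Critical value for a two-sided test at α = 0.1: z_{α/2} = 1.645.
Power = Φ(δ − 1.645) + Φ(−δ − 1.645) = Φ(0.679) + Φ(-3.969) = 0.7514 + 0.0000 = 0.7514.

Power ≈ 0.751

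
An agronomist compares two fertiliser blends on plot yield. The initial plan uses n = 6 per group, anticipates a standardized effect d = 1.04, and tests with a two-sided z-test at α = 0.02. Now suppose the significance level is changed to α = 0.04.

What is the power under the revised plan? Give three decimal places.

Power ≈ 0.400

δ = d·√(n/2) = 1.04 × √(6/2) = 1.8013 (unchanged). New critical value: z_{0.02} = 2.054.
Revised power = Φ(δ − 2.054) + Φ(−δ − 2.054) = Φ(-0.252) + Φ(-3.855) = 0.4004 + 0.0001 = 0.4004.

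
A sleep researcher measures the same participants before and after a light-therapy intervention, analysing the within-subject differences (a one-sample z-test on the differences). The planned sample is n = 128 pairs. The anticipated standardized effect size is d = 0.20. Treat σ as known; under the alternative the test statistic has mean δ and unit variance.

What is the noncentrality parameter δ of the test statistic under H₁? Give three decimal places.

δ ≈ 2.263

δ = d·√n = 0.20 × √128 = 2.2627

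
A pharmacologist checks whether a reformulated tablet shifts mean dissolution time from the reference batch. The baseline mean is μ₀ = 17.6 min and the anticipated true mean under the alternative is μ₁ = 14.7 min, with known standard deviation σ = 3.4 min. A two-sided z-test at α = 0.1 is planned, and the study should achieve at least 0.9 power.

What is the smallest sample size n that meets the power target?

Standardized effect: d = |μ₁ − μ₀| / σ = |14.7 − 17.6| / 3.4 = 0.8529
For power 0.9 need Φ(δ − z_{0.05}) = 0.9, so δ = z_{0.05} + z_{0.10} = 1.645 + 1.282 = 2.926.
(For δ > 0 the lower-tail rejection region contributes negligibly to power, so the one-term inversion is standard.)
δ = d·√n ⇒ n = (δ/d)² = (2.926 / 0.8529)² = 11.77.
Rounding up, n = 12.

n = 12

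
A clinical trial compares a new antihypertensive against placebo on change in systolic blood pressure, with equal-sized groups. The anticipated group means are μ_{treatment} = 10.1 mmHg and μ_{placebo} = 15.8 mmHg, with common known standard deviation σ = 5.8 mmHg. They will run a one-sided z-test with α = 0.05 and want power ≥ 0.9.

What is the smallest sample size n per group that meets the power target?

n = 18 per group

Standardized effect: d = |μ_{treatment} − μ_{placebo}| / σ = |10.1 − 15.8| / 5.8 = 0.9828
Set Φ(δ − 1.645) = 0.9; then δ − 1.645 = Φ⁻¹(0.9) = 1.282, giving δ = 2.926.
δ = d·√(n/2) ⇒ n = 2(δ/d)² = 2 × (2.926 / 0.9828)² = 17.73.
Rounding up, n = 18 per group.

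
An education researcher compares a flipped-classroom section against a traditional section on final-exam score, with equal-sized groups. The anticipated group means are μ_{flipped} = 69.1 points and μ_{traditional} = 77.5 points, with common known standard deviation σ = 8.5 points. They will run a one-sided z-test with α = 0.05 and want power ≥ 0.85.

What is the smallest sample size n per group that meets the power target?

n = 15 per group

Standardized effect: d = |μ_{flipped} − μ_{traditional}| / σ = |69.1 − 77.5| / 8.5 = 0.9882
Set Φ(δ − 1.645) = 0.85; then δ − 1.645 = Φ⁻¹(0.85) = 1.036, giving δ = 2.681.
δ = d·√(n/2) ⇒ n = 2(δ/d)² = 2 × (2.681 / 0.9882)² = 14.72.
Rounding up, n = 15 per group.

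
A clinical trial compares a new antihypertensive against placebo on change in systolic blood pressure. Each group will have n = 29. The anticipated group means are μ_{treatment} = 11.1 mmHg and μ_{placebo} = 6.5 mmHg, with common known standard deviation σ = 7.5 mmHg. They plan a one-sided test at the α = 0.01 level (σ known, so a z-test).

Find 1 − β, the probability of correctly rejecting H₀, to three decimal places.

Power ≈ 0.504

Standardized effect: d = |μ_{treatment} − μ_{placebo}| / σ = |11.1 − 6.5| / 7.5 = 0.6133
Noncentrality parameter: λ = d·√(n/2) = 0.6133 × √(29/2) = 2.3355
One-sided α = 0.01 → critical value z_{0.01} = 2.326.
Power = P(Z > 2.326 − λ) = Φ(0.009) = 0.5037.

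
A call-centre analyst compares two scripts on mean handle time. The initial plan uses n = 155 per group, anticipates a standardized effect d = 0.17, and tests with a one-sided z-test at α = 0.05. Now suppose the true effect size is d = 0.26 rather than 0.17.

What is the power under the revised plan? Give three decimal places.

With d = 0.26: δ = d·√(n/2) = 0.26 × √(155/2) = 2.2889. Critical value z_{0.05} = 1.645.
Revised power = Φ(δ − 1.645) = Φ(0.644) = 0.7402.

Power ≈ 0.740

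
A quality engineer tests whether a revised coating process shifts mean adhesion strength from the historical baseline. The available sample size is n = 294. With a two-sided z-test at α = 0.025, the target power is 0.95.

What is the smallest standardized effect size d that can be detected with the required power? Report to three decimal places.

d ≈ 0.227

Required noncentrality: δ = z_{0.0125} + z_{0.05} = 2.241 + 1.645 = 3.886.
(The second rejection-region term Φ(−δ − z_{α/2}) is negligible and dropped.)
δ = d·√n ⇒ d = δ/√n = 3.886/√294 = 0.2267.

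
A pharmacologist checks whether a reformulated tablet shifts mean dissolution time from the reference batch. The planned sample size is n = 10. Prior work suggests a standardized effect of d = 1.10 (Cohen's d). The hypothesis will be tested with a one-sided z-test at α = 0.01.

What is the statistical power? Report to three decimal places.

Power ≈ 0.875

Noncentrality parameter: δ = d·√n = 1.10 × √10 = 3.4785
One-sided α = 0.01 → critical value z_{0.01} = 2.326.
Power = P(Z > 2.326 − δ) = Φ(1.152) = 0.8754.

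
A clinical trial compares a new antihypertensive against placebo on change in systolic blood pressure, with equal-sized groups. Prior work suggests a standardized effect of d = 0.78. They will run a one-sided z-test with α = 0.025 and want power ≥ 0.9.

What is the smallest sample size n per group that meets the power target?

For power 0.9 need Φ(δ − z_{0.025}) = 0.9, so δ = z_{0.025} + z_{0.10} = 1.960 + 1.282 = 3.242.
δ = d·√(n/2) ⇒ n = 2(δ/d)² = 2 × (3.242 / 0.78)² = 34.54.
Rounding up, n = 35 per group.

n = 35 per group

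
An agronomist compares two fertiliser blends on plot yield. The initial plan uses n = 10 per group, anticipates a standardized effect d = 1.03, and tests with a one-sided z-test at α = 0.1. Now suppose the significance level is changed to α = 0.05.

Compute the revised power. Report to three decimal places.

δ = d·√(n/2) = 1.03 × √(10/2) = 2.3032 (unchanged). New critical value: z_{0.05} = 1.645.
Revised power = Φ(δ − 1.645) = Φ(0.658) = 0.7448.

Power ≈ 0.745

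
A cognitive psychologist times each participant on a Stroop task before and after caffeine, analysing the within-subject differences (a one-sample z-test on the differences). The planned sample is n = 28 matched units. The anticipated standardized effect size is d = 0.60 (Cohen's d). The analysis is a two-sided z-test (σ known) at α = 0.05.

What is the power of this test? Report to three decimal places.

Power ≈ 0.888

Noncentrality parameter: δ = d·√n = 0.60 × √28 = 3.1749
Two-sided α = 0.05 → critical value z_{0.025} = 1.960.
Power = Φ(δ − 1.960) + Φ(−δ − 1.960) = Φ(1.215) + Φ(-5.135) = 0.8878 + 0.0000 = 0.8878.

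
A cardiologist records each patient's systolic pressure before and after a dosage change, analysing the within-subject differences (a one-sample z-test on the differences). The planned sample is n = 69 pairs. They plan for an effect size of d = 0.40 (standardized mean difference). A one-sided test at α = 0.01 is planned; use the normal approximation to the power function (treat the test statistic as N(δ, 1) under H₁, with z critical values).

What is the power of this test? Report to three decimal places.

Noncentrality parameter: δ = d·√n = 0.40 × √69 = 3.3226
Critical value for a one-sided test at α = 0.01: z_α = 2.326.
Power = P(Z > 2.326 − δ) = Φ(0.996) = 0.8404.

Power ≈ 0.840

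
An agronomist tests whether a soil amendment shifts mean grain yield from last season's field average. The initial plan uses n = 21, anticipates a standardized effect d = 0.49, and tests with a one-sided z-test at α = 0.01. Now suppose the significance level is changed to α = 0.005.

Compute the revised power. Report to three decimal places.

δ = d·√n = 0.49 × √21 = 2.2455 (unchanged). New critical value: z_{0.005} = 2.576.
Revised power = P(Z > 2.576 − δ) = Φ(-0.330) = 0.3706.

Power ≈ 0.371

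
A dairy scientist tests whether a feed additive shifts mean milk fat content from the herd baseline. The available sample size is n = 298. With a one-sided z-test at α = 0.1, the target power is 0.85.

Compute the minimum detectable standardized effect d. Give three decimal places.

d ≈ 0.134

Required noncentrality: δ = z_{0.1} + z_{0.15} = 1.282 + 1.036 = 2.318.
δ = d·√n ⇒ d = δ/√n = 2.318/√298 = 0.1343.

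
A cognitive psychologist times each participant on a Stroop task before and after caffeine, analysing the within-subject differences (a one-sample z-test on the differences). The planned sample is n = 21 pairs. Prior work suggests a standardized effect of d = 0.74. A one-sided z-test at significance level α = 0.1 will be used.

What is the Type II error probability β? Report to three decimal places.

β ≈ 0.017

Noncentrality parameter: δ = d·√n = 0.74 × √21 = 3.3911
One-sided α = 0.1 → critical value z_{0.1} = 1.282.
Power = Φ(δ − 1.282) = Φ(2.110) = 0.9826.
Type II error: β = 1 − power = 1 − 0.9826 = 0.0174.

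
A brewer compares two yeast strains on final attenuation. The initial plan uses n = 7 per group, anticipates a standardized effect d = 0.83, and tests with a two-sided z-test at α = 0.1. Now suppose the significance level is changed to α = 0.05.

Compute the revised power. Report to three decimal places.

δ = d·√(n/2) = 0.83 × √(7/2) = 1.5528 (unchanged). New critical value: z_{0.025} = 1.960.
Revised power = Φ(δ − 1.960) + Φ(−δ − 1.960) = Φ(-0.407) + Φ(-3.513) = 0.3419 + 0.0002 = 0.3422.

Power ≈ 0.342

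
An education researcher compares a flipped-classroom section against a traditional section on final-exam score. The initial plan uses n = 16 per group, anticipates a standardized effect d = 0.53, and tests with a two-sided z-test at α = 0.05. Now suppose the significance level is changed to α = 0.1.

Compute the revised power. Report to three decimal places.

Power ≈ 0.443

δ = d·√(n/2) = 0.53 × √(16/2) = 1.4991 (unchanged). New critical value: z_{0.05} = 1.645.
Revised power = Φ(δ − 1.645) + Φ(−δ − 1.645) = Φ(-0.146) + Φ(-3.144) = 0.4420 + 0.0008 = 0.4429.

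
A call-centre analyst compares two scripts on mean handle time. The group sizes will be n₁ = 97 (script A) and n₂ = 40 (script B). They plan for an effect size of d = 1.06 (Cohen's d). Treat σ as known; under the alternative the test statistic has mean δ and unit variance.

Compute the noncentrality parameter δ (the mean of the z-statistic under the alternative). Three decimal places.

δ ≈ 5.641

δ = d / √(1/n₁ + 1/n₂) = 1.06 / √(1/97 + 1/40) = 5.6411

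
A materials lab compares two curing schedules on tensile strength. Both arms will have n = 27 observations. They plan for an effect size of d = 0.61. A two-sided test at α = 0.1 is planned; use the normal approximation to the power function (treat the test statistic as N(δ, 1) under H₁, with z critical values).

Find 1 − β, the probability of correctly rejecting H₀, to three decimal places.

Noncentrality parameter: λ = d·√(n/2) = 0.61 × √(27/2) = 2.2413
Two-sided α = 0.1 → critical value z_{0.05} = 1.645.
Power = Φ(λ − 1.645) + Φ(−λ − 1.645) = Φ(0.596) + Φ(-3.886) = 0.7246 + 0.0001 = 0.7246.

Power ≈ 0.725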